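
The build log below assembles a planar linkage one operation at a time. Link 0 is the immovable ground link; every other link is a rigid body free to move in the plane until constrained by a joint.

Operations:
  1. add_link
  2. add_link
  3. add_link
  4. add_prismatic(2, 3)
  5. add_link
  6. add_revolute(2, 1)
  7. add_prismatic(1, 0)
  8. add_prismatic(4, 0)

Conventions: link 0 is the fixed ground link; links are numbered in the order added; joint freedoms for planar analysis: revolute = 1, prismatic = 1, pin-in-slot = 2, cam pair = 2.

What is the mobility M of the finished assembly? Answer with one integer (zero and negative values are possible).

L=1 J1=0 J2=0
add link → L=2 J1=0 J2=0
add link → L=3 J1=0 J2=0
add link → L=4 J1=0 J2=0
P@2,3 dof=1 J1 → L=4 J1=1 J2=0
add link → L=5 J1=1 J2=0
R@2,1 dof=1 J1 → L=5 J1=2 J2=0
P@1,0 dof=1 J1 → L=5 J1=3 J2=0
P@4,0 dof=1 J1 → L=5 J1=4 J2=0
M=3(L−1)−2J1−J2=3·4−2·4−0=4

M = 4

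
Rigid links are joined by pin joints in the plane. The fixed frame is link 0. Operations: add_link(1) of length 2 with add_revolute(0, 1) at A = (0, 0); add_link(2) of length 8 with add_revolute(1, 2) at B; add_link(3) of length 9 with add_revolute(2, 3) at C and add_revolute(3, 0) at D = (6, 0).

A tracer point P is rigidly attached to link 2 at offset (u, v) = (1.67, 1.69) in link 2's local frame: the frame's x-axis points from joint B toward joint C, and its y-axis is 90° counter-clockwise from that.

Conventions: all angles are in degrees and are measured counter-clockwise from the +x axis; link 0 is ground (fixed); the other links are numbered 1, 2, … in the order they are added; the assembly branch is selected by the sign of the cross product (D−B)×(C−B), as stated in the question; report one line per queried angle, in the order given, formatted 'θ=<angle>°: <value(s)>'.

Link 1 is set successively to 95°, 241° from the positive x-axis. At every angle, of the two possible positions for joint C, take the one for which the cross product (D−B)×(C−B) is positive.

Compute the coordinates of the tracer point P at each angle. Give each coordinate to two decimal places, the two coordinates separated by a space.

A=(0,0), D=(6.00,0)
θ=95°: B = A + 2.00·(cos95°, sin95°) = (-0.1743, 1.9924)
θ=95°: |BD| = 6.4878
θ=95°: circle(B,8.00) ∩ circle(D,9.00): a=1.9338, h=7.7628
θ=95°:   candidates: C₊=(4.0499,8.7862) cross=50.363; C₋=(-0.7179,-5.9891) cross=-50.363
θ=95°:   branch + wants cross > 0 → take C=(4.0499,8.7862) (cross=50.363)
θ=95°: ex = (C−B)/|BC| = (0.5280,0.8492); ey = (-0.8492,0.5280)
θ=95°: P = B + 1.67·ex + 1.69·ey = (-0.7277,4.3030)
θ=241°: B = A + 2.00·(cos241°, sin241°) = (-0.9696, -1.7492)
θ=241°: |BD| = 7.1858
θ=241°: circle(B,8.00) ∩ circle(D,9.00): a=2.4100, h=7.6284
θ=241°:   candidates: C₊=(-0.4891,6.2363) cross=54.816; C₋=(3.2249,-8.5615) cross=-54.816
θ=241°:   branch + wants cross > 0 → take C=(-0.4891,6.2363) (cross=54.816)
θ=241°: ex = (C−B)/|BC| = (0.0601,0.9982); ey = (-0.9982,0.0601)
θ=241°: P = B + 1.67·ex + 1.69·ey = (-2.5563,0.0193)

θ=95°: -0.73 4.30
θ=241°: -2.56 0.02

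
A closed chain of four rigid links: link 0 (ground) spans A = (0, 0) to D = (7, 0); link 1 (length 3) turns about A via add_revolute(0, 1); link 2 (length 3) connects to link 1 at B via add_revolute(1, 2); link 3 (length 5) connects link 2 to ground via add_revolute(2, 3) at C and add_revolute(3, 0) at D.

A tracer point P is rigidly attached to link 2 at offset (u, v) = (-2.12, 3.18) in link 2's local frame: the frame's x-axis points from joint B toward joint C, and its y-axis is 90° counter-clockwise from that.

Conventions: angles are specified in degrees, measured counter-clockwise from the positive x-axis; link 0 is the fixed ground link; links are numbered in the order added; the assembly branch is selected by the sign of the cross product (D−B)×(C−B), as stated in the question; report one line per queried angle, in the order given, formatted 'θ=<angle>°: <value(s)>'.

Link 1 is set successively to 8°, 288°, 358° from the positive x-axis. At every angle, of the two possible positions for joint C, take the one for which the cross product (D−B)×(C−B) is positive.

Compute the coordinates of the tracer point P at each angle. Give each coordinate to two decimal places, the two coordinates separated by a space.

A=(0,0), D=(7.00,0)
θ=8°: B = A + 3.00·(cos8°, sin8°) = (2.9708, 0.4175)
θ=8°: |BD| = 4.0508
θ=8°: circle(B,3.00) ∩ circle(D,5.00): a=0.0505, h=2.9996
θ=8°:   candidates: C₊=(3.3302,3.3959) cross=12.151; C₋=(2.7118,-2.5713) cross=-12.151
θ=8°:   branch + wants cross > 0 → take C=(3.3302,3.3959) (cross=12.151)
θ=8°: ex = (C−B)/|BC| = (0.1198,0.9928); ey = (-0.9928,0.1198)
θ=8°: P = B + -2.12·ex + 3.18·ey = (-0.4402,-1.3063)
θ=288°: B = A + 3.00·(cos288°, sin288°) = (0.9271, -2.8532)
θ=288°: |BD| = 6.7098
θ=288°: circle(B,3.00) ∩ circle(D,5.00): a=2.1626, h=2.0792
θ=288°:   candidates: C₊=(2.0003,-0.0517) cross=13.951; C₋=(3.7685,-3.8154) cross=-13.951
θ=288°:   branch + wants cross > 0 → take C=(2.0003,-0.0517) (cross=13.951)
θ=288°: ex = (C−B)/|BC| = (0.3577,0.9338); ey = (-0.9338,0.3577)
θ=288°: P = B + -2.12·ex + 3.18·ey = (-2.8009,-3.6953)
θ=358°: B = A + 3.00·(cos358°, sin358°) = (2.9982, -0.1047)
θ=358°: |BD| = 4.0032
θ=358°: circle(B,3.00) ∩ circle(D,5.00): a=0.0032, h=3.0000
θ=358°:   candidates: C₊=(2.9229,2.8944) cross=12.010; C₋=(3.0798,-3.1036) cross=-12.010
θ=358°:   branch + wants cross > 0 → take C=(2.9229,2.8944) (cross=12.010)
θ=358°: ex = (C−B)/|BC| = (-0.0251,0.9997); ey = (-0.9997,-0.0251)
θ=358°: P = B + -2.12·ex + 3.18·ey = (-0.1276,-2.3038)

θ=8°: -0.44 -1.31
θ=288°: -2.80 -3.70
θ=358°: -0.13 -2.30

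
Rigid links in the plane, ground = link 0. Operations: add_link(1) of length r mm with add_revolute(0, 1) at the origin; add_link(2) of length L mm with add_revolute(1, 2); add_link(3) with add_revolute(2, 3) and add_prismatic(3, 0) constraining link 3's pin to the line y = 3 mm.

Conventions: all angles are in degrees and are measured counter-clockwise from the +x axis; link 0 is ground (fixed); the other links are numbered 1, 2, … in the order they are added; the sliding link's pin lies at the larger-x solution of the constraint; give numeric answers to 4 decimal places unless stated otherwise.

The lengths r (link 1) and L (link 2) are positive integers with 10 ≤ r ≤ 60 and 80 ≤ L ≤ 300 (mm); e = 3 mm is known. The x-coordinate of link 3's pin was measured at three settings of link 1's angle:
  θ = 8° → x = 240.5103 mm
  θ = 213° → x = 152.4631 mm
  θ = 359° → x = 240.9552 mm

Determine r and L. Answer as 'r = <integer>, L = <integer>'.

constraint per measurement: (x − r cos θ)² + (r sin θ − e)² = L²
subtracting the θ₁ and θ₂ equations cancels the r² and L² terms:
r = (x₁² − x₂²) / (2[(x₁cos θ₁ + e sin θ₁) − (x₂cos θ₂ + e sin θ₂)]) = 47.0000 → r = 47
L² = (x₁ − r cos θ₁)² + (r sin θ₁ − e)² = 37636.0086 → L = 194.0000 → L = 194
check at θ₃=359°: x = 240.9552 (printed 240.9552) ✓

r = 47, L = 194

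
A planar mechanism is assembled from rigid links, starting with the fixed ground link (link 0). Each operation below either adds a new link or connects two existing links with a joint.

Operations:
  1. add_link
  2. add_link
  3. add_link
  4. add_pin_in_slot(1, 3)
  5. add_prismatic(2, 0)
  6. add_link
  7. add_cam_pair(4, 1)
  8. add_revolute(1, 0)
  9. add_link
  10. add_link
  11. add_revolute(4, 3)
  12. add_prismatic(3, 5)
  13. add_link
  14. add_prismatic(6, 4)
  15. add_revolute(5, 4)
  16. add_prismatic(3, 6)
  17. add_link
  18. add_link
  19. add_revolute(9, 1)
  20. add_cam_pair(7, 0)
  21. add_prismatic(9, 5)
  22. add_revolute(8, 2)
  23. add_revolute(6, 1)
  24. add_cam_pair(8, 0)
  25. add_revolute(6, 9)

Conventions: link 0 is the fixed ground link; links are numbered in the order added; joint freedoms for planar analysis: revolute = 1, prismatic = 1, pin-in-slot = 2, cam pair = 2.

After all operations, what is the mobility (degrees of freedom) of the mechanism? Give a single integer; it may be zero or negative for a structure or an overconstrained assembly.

link 0 = ground. State L|J1|J2 = 1|0|0
+link1  2|0|0
+link2  3|0|0
+link3  4|0|0
PS(1,3) f=2→J2  4|0|1
P(2,0) f=1→J1  4|1|1
+link4  5|1|1
C(4,1) f=2→J2  5|1|2
R(1,0) f=1→J1  5|2|2
+link5  6|2|2
+link6  7|2|2
R(4,3) f=1→J1  7|3|2
P(3,5) f=1→J1  7|4|2
+link7  8|4|2
P(6,4) f=1→J1  8|5|2
R(5,4) f=1→J1  8|6|2
P(3,6) f=1→J1  8|7|2
+link8  9|7|2
+link9  10|7|2
R(9,1) f=1→J1  10|8|2
C(7,0) f=2→J2  10|8|3
P(9,5) f=1→J1  10|9|3
R(8,2) f=1→J1  10|10|3
R(6,1) f=1→J1  10|11|3
C(8,0) f=2→J2  10|11|4
R(6,9) f=1→J1  10|12|4
M = 3(10−1)−2·12−4 = 27−24−4 = -1

M = -1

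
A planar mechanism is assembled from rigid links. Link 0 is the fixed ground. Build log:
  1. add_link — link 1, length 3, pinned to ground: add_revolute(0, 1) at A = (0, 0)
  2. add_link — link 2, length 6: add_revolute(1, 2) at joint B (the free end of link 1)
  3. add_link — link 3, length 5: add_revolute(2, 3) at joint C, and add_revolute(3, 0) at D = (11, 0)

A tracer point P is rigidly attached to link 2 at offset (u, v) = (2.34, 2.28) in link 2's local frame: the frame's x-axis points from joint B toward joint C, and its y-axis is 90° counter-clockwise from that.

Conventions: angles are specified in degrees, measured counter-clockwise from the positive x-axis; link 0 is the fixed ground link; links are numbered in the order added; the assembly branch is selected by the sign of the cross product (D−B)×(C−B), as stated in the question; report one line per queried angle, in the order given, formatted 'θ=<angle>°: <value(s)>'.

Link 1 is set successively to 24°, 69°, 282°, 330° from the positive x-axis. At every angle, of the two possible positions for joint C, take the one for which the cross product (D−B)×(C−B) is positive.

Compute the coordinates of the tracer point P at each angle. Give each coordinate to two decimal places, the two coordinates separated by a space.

A=(0,0), D=(11.00,0)
θ=24°: B = A + 3.00·(cos24°, sin24°) = (2.7406, 1.2202)
θ=24°: |BD| = 8.3490
θ=24°: circle(B,6.00) ∩ circle(D,5.00): a=4.8333, h=3.5552
θ=24°:   candidates: C₊=(8.0416,4.0309) cross=29.683; C₋=(7.0024,-3.0032) cross=-29.683
θ=24°:   branch + wants cross > 0 → take C=(8.0416,4.0309) (cross=29.683)
θ=24°: ex = (C−B)/|BC| = (0.8835,0.4684); ey = (-0.4684,0.8835)
θ=24°: P = B + 2.34·ex + 2.28·ey = (3.7400,4.3307)
θ=69°: B = A + 3.00·(cos69°, sin69°) = (1.0751, 2.8007)
θ=69°: |BD| = 10.3125
θ=69°: circle(B,6.00) ∩ circle(D,5.00): a=5.6896, h=1.9049
θ=69°:   candidates: C₊=(7.0682,3.0888) cross=19.644; C₋=(6.0335,-0.5778) cross=-19.644
θ=69°:   branch + wants cross > 0 → take C=(7.0682,3.0888) (cross=19.644)
θ=69°: ex = (C−B)/|BC| = (0.9988,0.0480); ey = (-0.0480,0.9988)
θ=69°: P = B + 2.34·ex + 2.28·ey = (3.3029,5.1905)
θ=282°: B = A + 3.00·(cos282°, sin282°) = (0.6237, -2.9344)
θ=282°: |BD| = 10.7832
θ=282°: circle(B,6.00) ∩ circle(D,5.00): a=5.9017, h=1.0818
θ=282°:   candidates: C₊=(6.0083,-0.2874) cross=11.666; C₋=(6.5971,-2.3694) cross=-11.666
θ=282°:   branch + wants cross > 0 → take C=(6.0083,-0.2874) (cross=11.666)
θ=282°: ex = (C−B)/|BC| = (0.8974,0.4412); ey = (-0.4412,0.8974)
θ=282°: P = B + 2.34·ex + 2.28·ey = (1.7178,0.1440)
θ=330°: B = A + 3.00·(cos330°, sin330°) = (2.5981, -1.5000)
θ=330°: |BD| = 8.5348
θ=330°: circle(B,6.00) ∩ circle(D,5.00): a=4.9118, h=3.4459
θ=330°:   candidates: C₊=(6.8278,2.7555) cross=29.410; C₋=(8.0391,-4.0290) cross=-29.410
θ=330°:   branch + wants cross > 0 → take C=(6.8278,2.7555) (cross=29.410)
θ=330°: ex = (C−B)/|BC| = (0.7050,0.7093); ey = (-0.7093,0.7050)
θ=330°: P = B + 2.34·ex + 2.28·ey = (2.6306,1.7669)

θ=24°: 3.74 4.33
θ=69°: 3.30 5.19
θ=282°: 1.72 0.14
θ=330°: 2.63 1.77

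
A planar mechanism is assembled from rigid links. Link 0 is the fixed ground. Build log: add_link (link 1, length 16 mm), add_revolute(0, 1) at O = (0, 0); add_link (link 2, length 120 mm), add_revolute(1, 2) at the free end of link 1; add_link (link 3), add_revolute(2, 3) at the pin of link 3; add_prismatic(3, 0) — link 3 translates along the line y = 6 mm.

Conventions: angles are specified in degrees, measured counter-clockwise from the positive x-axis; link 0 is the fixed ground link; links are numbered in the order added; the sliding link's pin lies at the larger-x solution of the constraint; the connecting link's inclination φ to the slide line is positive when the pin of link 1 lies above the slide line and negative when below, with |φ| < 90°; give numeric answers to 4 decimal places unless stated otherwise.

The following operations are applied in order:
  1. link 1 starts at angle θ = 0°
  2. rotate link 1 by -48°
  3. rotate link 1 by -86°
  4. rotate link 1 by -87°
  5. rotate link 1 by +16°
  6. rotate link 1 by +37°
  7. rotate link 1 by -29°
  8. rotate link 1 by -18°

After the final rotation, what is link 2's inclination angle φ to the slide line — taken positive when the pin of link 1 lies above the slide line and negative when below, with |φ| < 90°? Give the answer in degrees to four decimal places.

geometry: r = 16 mm, L = 120 mm, e = 6 mm; θ starts at 0°
rotate link 1 by -48°: θ ← 0° -48° = -48°
rotate link 1 by -86°: θ ← -48° -86° = -134°
rotate link 1 by -87°: θ ← -134° -87° = -221°
rotate link 1 by +16°: θ ← -221° +16° = -205°
rotate link 1 by +37°: θ ← -205° +37° = -168°
rotate link 1 by -29°: θ ← -168° -29° = -197°
rotate link 1 by -18°: θ ← -197° -18° = -215°
h = r sin θ − e = 9.177223 − 6 = 3.177223
sin φ = h / L = 3.177223 / 120 = 0.02647686
φ = arcsin(0.02647686) = 1.517190°

1.5172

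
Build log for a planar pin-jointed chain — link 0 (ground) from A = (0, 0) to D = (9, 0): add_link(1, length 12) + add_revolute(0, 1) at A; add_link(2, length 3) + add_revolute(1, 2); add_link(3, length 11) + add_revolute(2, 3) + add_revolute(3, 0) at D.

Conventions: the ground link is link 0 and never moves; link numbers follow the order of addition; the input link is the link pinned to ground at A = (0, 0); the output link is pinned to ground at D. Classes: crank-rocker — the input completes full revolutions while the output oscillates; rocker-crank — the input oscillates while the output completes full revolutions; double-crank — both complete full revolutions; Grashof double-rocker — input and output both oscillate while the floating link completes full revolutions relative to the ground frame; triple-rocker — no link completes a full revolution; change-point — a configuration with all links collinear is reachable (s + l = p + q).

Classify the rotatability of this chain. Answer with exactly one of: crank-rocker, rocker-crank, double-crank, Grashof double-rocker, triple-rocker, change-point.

lengths: ground=9, input=12, coupler=3, output=11
sorted: s=3 (shortest), l=12 (longest), p+q=20
s + l = 15 vs p + q = 20
s + l < p + q (Grashof) with shortest = coupler link → Grashof double-rocker

Grashof double-rocker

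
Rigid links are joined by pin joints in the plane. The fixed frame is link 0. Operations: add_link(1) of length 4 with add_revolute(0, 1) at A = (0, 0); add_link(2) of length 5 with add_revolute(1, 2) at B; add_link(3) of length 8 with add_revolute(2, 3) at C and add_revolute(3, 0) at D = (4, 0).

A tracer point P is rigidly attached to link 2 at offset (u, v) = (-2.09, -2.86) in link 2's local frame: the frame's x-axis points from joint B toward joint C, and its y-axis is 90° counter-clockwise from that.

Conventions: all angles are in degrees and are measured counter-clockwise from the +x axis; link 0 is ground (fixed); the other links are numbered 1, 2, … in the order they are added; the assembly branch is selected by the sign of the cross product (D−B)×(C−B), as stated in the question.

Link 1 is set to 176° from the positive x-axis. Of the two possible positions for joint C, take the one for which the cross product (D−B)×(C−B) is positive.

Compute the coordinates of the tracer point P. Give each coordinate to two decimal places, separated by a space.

A=(0,0), D=(4.00,0)
B = A + 4.00·(cos176°, sin176°) = (-3.9903, 0.2790)
|BD| = 7.9951
circle(B,5.00) ∩ circle(D,8.00): a=1.5586, h=4.7509
  candidates: C₊=(-2.2668,4.9726) cross=37.984; C₋=(-2.5984,-4.5234) cross=-37.984
  branch + wants cross > 0 → take C=(-2.2668,4.9726) (cross=37.984)
ex = (C−B)/|BC| = (0.3447,0.9387); ey = (-0.9387,0.3447)
P = B + -2.09·ex + -2.86·ey = (-2.0259,-2.6687)

-2.03 -2.67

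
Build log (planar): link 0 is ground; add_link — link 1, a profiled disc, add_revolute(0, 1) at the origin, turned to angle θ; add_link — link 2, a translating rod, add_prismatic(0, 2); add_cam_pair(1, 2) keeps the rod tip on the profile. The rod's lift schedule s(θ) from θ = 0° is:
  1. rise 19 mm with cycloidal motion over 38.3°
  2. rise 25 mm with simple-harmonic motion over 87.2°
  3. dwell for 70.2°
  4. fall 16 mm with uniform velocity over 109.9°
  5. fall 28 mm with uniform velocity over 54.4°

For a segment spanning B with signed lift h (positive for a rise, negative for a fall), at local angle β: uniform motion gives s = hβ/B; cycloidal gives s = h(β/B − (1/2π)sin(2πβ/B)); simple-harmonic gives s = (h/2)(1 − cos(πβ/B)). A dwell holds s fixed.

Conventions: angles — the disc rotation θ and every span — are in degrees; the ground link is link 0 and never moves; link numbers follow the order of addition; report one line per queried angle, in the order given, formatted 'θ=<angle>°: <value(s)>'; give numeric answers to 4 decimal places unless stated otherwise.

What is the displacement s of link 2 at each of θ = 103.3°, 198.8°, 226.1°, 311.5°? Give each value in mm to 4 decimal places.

seg 1 [0°–38.3°] cycloidal, h=19: full span → s += 19 → s = 19.0000
seg 2 [38.3°–125.5°] simple-harmonic, h=25: θ=103.3° here. β=65, B=87.2. 25/2·(1 − cos(π·0.7454)) = 21.2105 → s = 40.2105
seg 2 [38.3°–125.5°] simple-harmonic, h=25: full span → s += 25 → s = 44.0000
seg 3 [125.5°–195.7°] dwell: s stays 44.0000
seg 4 [195.7°–305.6°] uniform, h=-16: θ=198.8° here. β=3.1, B=109.9. -16·3.1/109.9 = -0.4513 → s = 43.5487
seg 4 [195.7°–305.6°] uniform, h=-16: θ=226.1° here. β=30.4, B=109.9. -16·30.4/109.9 = -4.4258 → s = 39.5742
seg 4 [195.7°–305.6°] uniform, h=-16: full span → s += -16 → s = 28.0000
seg 5 [305.6°–360°] uniform, h=-28: θ=311.5° here. β=5.9, B=54.4. -28·5.9/54.4 = -3.0368 → s = 24.9632

θ=103.3°: 40.2105
θ=198.8°: 43.5487
θ=226.1°: 39.5742
θ=311.5°: 24.9632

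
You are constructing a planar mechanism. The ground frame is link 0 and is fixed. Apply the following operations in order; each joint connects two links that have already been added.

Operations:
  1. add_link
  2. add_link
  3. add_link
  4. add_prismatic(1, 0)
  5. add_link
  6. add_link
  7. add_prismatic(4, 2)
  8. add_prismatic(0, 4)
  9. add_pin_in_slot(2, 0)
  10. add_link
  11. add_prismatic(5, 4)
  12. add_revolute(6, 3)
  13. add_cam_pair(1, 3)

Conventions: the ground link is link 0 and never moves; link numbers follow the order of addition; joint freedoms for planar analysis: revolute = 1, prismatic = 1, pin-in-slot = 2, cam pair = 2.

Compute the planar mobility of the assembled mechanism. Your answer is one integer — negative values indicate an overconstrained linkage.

link 0 = ground. State L|J1|J2 = 1|0|0
+link1  2|0|0
+link2  3|0|0
+link3  4|0|0
P(1,0) f=1→J1  4|1|0
+link4  5|1|0
+link5  6|1|0
P(4,2) f=1→J1  6|2|0
P(0,4) f=1→J1  6|3|0
PS(2,0) f=2→J2  6|3|1
+link6  7|3|1
P(5,4) f=1→J1  7|4|1
R(6,3) f=1→J1  7|5|1
C(1,3) f=2→J2  7|5|2
M = 3(7−1)−2·5−2 = 18−10−2 = 6

M = 6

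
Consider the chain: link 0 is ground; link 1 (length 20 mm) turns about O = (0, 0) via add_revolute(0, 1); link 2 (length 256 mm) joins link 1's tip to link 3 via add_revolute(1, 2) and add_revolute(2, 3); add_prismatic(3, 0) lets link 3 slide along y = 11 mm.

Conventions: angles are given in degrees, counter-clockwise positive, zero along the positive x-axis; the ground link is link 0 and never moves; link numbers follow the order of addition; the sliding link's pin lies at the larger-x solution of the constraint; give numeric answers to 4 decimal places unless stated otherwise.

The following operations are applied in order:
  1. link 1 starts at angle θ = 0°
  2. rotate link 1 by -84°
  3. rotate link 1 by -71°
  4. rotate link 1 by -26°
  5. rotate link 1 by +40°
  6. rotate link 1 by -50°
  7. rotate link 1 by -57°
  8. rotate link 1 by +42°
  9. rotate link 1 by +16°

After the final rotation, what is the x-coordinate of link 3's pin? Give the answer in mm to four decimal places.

geometry: r = 20 mm, L = 256 mm, e = 11 mm; θ starts at 0°
rotate link 1 by -84°: θ ← 0° -84° = -84°
rotate link 1 by -71°: θ ← -84° -71° = -155°
rotate link 1 by -26°: θ ← -155° -26° = -181°
rotate link 1 by +40°: θ ← -181° +40° = -141°
rotate link 1 by -50°: θ ← -141° -50° = -191°
rotate link 1 by -57°: θ ← -191° -57° = -248°
rotate link 1 by +42°: θ ← -248° +42° = -206°
rotate link 1 by +16°: θ ← -206° +16° = -190°
crank pin P = (r cos θ, r sin θ) = (-19.696155, 3.472964)
h = r sin θ − e = 3.472964 − 11 = -7.527036
x = r cos θ + √(L² − h²) = -19.696155 + 255.889319 = 236.193164

236.1932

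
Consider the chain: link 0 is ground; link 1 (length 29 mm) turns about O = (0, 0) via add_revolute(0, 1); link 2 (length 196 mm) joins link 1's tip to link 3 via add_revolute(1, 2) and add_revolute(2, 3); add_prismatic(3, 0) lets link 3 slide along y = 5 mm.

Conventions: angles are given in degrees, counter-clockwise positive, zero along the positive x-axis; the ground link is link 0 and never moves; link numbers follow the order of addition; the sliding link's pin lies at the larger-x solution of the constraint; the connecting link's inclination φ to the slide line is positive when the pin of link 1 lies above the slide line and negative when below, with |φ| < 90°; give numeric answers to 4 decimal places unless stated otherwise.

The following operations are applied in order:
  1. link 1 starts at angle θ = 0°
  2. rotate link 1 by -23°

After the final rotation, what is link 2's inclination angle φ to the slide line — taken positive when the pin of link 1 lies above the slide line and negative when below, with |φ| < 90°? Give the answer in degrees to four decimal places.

geometry: r = 29 mm, L = 196 mm, e = 5 mm; θ starts at 0°
rotate link 1 by -23°: θ ← 0° -23° = -23°
h = r sin θ − e = -11.331203 − 5 = -16.331203
sin φ = h / L = -16.331203 / 196 = -0.08332246
φ = arcsin(-0.08332246) = -4.779567°

-4.7796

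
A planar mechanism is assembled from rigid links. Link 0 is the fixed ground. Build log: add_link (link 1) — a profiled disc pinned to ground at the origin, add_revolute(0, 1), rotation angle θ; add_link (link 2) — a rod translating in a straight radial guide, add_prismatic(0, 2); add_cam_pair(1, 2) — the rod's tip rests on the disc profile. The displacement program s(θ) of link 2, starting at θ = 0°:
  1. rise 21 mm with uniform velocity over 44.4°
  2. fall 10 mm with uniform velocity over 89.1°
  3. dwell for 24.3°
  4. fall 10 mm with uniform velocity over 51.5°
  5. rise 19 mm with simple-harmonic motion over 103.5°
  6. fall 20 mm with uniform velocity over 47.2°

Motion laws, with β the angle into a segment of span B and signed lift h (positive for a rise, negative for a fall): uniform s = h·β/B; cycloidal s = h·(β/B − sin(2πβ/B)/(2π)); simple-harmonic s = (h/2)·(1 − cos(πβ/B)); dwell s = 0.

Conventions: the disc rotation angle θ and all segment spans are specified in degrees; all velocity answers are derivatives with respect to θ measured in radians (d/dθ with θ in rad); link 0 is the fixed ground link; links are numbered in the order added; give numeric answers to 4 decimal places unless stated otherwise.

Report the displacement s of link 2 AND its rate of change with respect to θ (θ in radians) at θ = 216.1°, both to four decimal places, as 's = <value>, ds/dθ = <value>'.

seg 1 [0°–44.4°] uniform, h=21: full span → s += 21 → s = 21.0000
seg 2 [44.4°–133.5°] uniform, h=-10: full span → s += -10 → s = 11.0000
seg 3 [133.5°–157.8°] dwell: s stays 11.0000
seg 4 [157.8°–209.3°] uniform, h=-10: full span → s += -10 → s = 1.0000
seg 5 [209.3°–312.8°] simple-harmonic, h=19: θ=216.1° here. β=6.8, B=103.5. 19/2·(1 − cos(π·0.0657)) = 0.2016 → s = 1.2016
velocity in seg [209.3°–312.8°] (simple-harmonic), θ in radians: β = 6.8° = 0.1187 rad, B = 103.5° = 1.8064 rad; ds/dθ = (πh/(2B)) sin(πβ/B) = (π·19/(2·1.8064)) sin(π·0.0657) = 3.385994 mm/rad

s = 1.2016, ds/dθ = 3.3860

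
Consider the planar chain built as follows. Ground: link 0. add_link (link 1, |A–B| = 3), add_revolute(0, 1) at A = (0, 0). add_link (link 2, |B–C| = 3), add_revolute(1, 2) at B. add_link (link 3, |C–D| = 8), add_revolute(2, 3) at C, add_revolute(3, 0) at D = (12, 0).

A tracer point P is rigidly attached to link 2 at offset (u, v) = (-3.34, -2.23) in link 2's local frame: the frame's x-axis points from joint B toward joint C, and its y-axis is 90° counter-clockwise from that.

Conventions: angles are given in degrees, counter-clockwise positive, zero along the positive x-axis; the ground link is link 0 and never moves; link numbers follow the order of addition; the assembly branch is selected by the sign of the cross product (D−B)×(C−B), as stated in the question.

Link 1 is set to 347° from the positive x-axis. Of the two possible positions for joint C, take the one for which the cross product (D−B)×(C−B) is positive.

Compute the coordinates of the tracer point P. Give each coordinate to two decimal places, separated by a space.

A=(0,0), D=(12.00,0)
B = A + 3.00·(cos347°, sin347°) = (2.9231, -0.6749)
|BD| = 9.1019
circle(B,3.00) ∩ circle(D,8.00): a=1.5296, h=2.5807
  candidates: C₊=(4.2572,2.0122) cross=23.490; C₋=(4.6399,-3.1351) cross=-23.490
  branch + wants cross > 0 → take C=(4.2572,2.0122) (cross=23.490)
ex = (C−B)/|BC| = (0.4447,0.8957); ey = (-0.8957,0.4447)
P = B + -3.34·ex + -2.23·ey = (3.4352,-4.6581)

3.44 -4.66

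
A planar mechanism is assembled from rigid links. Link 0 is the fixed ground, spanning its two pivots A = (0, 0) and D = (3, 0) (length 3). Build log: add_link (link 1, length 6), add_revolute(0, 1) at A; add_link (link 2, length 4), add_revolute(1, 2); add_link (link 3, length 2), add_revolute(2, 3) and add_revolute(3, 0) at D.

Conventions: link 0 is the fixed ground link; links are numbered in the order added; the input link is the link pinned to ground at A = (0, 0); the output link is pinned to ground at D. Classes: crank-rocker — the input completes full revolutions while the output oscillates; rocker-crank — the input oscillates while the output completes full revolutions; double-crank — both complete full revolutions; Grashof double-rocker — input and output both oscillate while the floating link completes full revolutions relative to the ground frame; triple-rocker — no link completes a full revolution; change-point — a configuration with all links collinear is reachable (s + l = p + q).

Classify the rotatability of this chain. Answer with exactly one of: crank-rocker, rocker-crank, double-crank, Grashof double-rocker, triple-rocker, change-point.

lengths: ground=3, input=6, coupler=4, output=2
sorted: s=2 (shortest), l=6 (longest), p+q=7
s + l = 8 vs p + q = 7
s + l > p + q → non-Grashof → no link fully rotates → triple-rocker

triple-rocker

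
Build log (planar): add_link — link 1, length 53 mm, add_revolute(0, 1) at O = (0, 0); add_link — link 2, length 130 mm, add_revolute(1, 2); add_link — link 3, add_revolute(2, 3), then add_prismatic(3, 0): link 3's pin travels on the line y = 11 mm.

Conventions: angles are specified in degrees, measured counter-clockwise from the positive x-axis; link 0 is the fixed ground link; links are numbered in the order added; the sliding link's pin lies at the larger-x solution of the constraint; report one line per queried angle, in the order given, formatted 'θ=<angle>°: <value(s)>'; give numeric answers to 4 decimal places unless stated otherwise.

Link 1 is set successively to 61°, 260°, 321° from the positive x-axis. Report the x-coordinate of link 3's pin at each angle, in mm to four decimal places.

geometry: r = 53 mm, L = 130 mm, e = 11 mm
θ=61°: crank pin P = (r cos θ, r sin θ) = (25.694910, 46.354844)
θ=61°: h = r sin θ − e = 46.354844 − 11 = 35.354844
θ=61°: x = r cos θ + √(L² − h²) = 25.694910 + 125.100100 = 150.795010
θ=260°: crank pin P = (r cos θ, r sin θ) = (-9.203353, -52.194811)
θ=260°: h = r sin θ − e = -52.194811 − 11 = -63.194811
θ=260°: x = r cos θ + √(L² − h²) = -9.203353 + 113.606408 = 104.403054
θ=321°: crank pin P = (r cos θ, r sin θ) = (41.188736, -33.353981)
θ=321°: h = r sin θ − e = -33.353981 − 11 = -44.353981
θ=321°: x = r cos θ + √(L² − h²) = 41.188736 + 122.199527 = 163.388263

θ=61°: 150.7950
θ=260°: 104.4031
θ=321°: 163.3883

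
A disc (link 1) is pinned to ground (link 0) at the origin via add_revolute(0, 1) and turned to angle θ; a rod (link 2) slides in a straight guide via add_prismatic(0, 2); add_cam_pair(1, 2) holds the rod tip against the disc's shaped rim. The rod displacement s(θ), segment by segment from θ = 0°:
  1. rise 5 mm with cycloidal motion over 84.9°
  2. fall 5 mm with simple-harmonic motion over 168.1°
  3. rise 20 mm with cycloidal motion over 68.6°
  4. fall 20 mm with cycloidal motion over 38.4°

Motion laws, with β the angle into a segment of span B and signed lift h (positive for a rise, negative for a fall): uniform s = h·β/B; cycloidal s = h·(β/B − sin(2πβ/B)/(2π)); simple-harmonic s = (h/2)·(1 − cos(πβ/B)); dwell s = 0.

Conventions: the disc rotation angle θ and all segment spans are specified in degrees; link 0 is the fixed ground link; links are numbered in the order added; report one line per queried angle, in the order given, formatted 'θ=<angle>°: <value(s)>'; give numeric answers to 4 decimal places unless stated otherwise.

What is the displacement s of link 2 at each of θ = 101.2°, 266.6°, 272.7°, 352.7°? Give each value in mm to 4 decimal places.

segment 1 (0° to 84.9°, cycloidal, h = 5) is passed completely: s = 0.0000 + (5) = 5.0000
θ = 101.2° falls in segment 2 (84.9° to 253°, simple-harmonic, h = -5): β = 101.2 − 84.9 = 16.3°, B = 168.1°; Δs = -5/2·(1 − cos(π·0.0970)) = -0.1151; s = 5.0000 − 0.1151 = 4.8849
segment 2 (84.9° to 253°, simple-harmonic, h = -5) is passed completely: s = 5.0000 + (-5) = 0.0000
θ = 266.6° falls in segment 3 (253° to 321.6°, cycloidal, h = 20): β = 266.6 − 253 = 13.6°, B = 68.6°; Δs = 20·(0.1983 − sin(2π·0.1983)/(2π)) = 0.9487; s = 0.0000 + 0.9487 = 0.9487
θ = 272.7° falls in segment 3 (253° to 321.6°, cycloidal, h = 20): β = 272.7 − 253 = 19.7°, B = 68.6°; Δs = 20·(0.2872 − sin(2π·0.2872)/(2π)) = 2.6468; s = 0.0000 + 2.6468 = 2.6468
segment 3 (253° to 321.6°, cycloidal, h = 20) is passed completely: s = 0.0000 + (20) = 20.0000
θ = 352.7° falls in segment 4 (321.6° to 360°, cycloidal, h = -20): β = 352.7 − 321.6 = 31.1°, B = 38.4°; Δs = -20·(0.8099 − sin(2π·0.8099)/(2π)) = -19.1583; s = 20.0000 − 19.1583 = 0.8417

θ=101.2°: 4.8849
θ=266.6°: 0.9487
θ=272.7°: 2.6468
θ=352.7°: 0.8417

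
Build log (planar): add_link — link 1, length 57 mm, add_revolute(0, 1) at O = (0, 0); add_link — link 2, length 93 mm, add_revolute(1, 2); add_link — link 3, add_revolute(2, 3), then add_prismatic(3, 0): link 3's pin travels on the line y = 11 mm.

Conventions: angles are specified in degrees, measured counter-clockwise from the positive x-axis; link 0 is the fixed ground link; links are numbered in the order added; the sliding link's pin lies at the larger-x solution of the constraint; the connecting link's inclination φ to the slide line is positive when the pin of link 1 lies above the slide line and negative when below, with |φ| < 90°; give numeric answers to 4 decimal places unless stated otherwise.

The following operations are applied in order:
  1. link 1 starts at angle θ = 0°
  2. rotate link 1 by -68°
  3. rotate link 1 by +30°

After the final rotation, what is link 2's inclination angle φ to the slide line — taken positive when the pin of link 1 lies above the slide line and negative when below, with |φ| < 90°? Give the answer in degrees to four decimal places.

geometry: r = 57 mm, L = 93 mm, e = 11 mm; θ starts at 0°
rotate link 1 by -68°: θ ← 0° -68° = -68°
rotate link 1 by +30°: θ ← -68° +30° = -38°
h = r sin θ − e = -35.092704 − 11 = -46.092704
sin φ = h / L = -46.092704 / 93 = -0.49562047
φ = arcsin(-0.49562047) = -29.710673°

-29.7107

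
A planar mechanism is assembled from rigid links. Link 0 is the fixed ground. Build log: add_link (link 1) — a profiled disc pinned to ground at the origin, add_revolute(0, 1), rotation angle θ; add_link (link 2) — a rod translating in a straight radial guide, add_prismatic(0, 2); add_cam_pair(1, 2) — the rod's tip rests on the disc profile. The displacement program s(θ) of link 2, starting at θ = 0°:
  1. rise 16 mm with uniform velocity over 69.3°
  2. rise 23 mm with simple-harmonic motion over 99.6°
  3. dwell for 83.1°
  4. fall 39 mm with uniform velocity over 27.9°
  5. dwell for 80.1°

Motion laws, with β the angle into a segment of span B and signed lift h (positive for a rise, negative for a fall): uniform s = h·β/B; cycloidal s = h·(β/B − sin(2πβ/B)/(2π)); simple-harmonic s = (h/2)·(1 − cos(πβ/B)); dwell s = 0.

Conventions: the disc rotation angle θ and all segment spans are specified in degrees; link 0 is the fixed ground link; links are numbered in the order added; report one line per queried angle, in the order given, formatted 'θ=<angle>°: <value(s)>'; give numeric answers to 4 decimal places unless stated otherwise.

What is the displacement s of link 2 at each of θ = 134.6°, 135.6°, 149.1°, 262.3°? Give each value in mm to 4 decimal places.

seg 1 [0°–69.3°] uniform, h=16: full span → s += 16 → s = 16.0000
seg 2 [69.3°–168.9°] simple-harmonic, h=23: θ=134.6° here. β=65.3, B=99.6. 23/2·(1 − cos(π·0.6556)) = 16.9011 → s = 32.9011
seg 2 [69.3°–168.9°] simple-harmonic, h=23: θ=135.6° here. β=66.3, B=99.6. 23/2·(1 − cos(π·0.6657)) = 17.2186 → s = 33.2186
seg 2 [69.3°–168.9°] simple-harmonic, h=23: θ=149.1° here. β=79.8, B=99.6. 23/2·(1 − cos(π·0.8012)) = 20.8292 → s = 36.8292
seg 2 [69.3°–168.9°] simple-harmonic, h=23: full span → s += 23 → s = 39.0000
seg 3 [168.9°–252°] dwell: s stays 39.0000
seg 4 [252°–279.9°] uniform, h=-39: θ=262.3° here. β=10.3, B=27.9. -39·10.3/27.9 = -14.3978 → s = 24.6022

θ=134.6°: 32.9011
θ=135.6°: 33.2186
θ=149.1°: 36.8292
θ=262.3°: 24.6022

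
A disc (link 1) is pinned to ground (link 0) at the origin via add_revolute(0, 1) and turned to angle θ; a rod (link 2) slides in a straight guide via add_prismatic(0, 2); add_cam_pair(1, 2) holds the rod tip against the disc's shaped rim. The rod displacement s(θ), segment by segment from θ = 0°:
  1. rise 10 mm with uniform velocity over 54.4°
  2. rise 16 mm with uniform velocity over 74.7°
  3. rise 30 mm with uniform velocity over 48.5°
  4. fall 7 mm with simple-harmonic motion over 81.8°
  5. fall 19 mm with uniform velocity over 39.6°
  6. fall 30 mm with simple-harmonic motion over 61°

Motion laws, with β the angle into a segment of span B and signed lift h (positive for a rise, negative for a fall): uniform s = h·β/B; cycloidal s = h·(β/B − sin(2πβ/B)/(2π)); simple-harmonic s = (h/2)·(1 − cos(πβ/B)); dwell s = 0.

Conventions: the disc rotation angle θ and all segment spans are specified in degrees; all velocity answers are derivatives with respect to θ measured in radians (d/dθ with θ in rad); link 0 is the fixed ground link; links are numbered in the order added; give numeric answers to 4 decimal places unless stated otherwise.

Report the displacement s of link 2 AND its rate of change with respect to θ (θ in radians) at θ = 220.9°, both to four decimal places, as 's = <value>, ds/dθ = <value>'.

segment 1 (0° to 54.4°, uniform, h = 10) is passed completely: s = 0.0000 + (10) = 10.0000
segment 2 (54.4° to 129.1°, uniform, h = 16) is passed completely: s = 10.0000 + (16) = 26.0000
segment 3 (129.1° to 177.6°, uniform, h = 30) is passed completely: s = 26.0000 + (30) = 56.0000
θ = 220.9° falls in segment 4 (177.6° to 259.4°, simple-harmonic, h = -7): β = 220.9 − 177.6 = 43.3°, B = 81.8°; Δs = -7/2·(1 − cos(π·0.5293)) = -3.8222; s = 56.0000 − 3.8222 = 52.1778
velocity in seg [177.6°–259.4°] (simple-harmonic), θ in radians: β = 43.3° = 0.7557 rad, B = 81.8° = 1.4277 rad; ds/dθ = (πh/(2B)) sin(πβ/B) = (π·(-7)/(2·1.4277)) sin(π·0.5293) = -7.669018 mm/rad

s = 52.1778, ds/dθ = -7.6690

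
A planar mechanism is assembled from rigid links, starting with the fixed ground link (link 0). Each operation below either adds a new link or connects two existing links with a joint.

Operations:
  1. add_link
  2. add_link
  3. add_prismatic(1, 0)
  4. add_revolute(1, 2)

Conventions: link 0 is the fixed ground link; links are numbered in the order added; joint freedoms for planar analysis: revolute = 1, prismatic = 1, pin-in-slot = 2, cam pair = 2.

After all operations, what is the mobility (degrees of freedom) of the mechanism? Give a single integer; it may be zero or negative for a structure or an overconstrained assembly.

ground; <1,0,0>
#1 <2,0,0>
#2 <3,0,0>
P:1↔0 J1 <3,1,0>
R:1↔2 J1 <3,2,0>
3×2 − 2×2 − 1×0 = 2

M = 2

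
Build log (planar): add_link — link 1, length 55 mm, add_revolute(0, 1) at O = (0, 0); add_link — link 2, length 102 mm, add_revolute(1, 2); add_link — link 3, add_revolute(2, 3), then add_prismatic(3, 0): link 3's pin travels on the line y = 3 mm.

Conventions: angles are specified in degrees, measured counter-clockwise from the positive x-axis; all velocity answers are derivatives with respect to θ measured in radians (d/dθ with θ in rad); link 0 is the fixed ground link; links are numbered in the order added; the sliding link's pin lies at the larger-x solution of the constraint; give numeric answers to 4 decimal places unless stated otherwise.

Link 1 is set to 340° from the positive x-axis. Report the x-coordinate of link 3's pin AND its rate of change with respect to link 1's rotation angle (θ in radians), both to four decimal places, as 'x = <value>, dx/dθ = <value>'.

geometry: r = 55 mm, L = 102 mm, e = 3 mm
crank pin P = (r cos θ, r sin θ) = (51.683094, -18.811108)
h = r sin θ − e = -18.811108 − 3 = -21.811108
x = r cos θ + √(L² − h²) = 51.683094 + 99.640732 = 151.323827
dx/dθ = −r sin θ − h·r cos θ/√(L² − h²) (θ in radians; h = -21.811108) = 30.124408

x = 151.3238, dx/dθ = 30.1244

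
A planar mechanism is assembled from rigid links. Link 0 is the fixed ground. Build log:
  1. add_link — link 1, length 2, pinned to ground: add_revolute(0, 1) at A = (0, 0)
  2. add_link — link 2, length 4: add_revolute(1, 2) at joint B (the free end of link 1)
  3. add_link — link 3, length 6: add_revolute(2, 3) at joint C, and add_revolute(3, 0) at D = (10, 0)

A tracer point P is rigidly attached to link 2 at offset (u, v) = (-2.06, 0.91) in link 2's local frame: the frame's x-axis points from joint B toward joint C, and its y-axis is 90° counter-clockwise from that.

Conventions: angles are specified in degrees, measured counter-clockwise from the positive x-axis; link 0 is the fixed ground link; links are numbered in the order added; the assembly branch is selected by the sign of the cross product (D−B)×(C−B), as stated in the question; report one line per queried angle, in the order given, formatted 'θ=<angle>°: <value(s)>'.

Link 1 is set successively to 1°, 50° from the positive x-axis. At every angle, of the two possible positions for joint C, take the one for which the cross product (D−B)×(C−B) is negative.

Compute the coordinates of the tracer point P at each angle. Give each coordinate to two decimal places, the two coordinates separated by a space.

A=(0,0), D=(10.00,0)
θ=1°: B = A + 2.00·(cos1°, sin1°) = (1.9997, 0.0349)
θ=1°: |BD| = 8.0004
θ=1°: circle(B,4.00) ∩ circle(D,6.00): a=2.7502, h=2.9045
θ=1°:   candidates: C₊=(4.7626,2.9274) cross=23.237; C₋=(4.7372,-2.8816) cross=-23.237
θ=1°:   branch - wants cross < 0 → take C=(4.7372,-2.8816) (cross=-23.237)
θ=1°: ex = (C−B)/|BC| = (0.6844,-0.7291); ey = (0.7291,0.6844)
θ=1°: P = B + -2.06·ex + 0.91·ey = (1.2534,2.1597)
θ=50°: B = A + 2.00·(cos50°, sin50°) = (1.2856, 1.5321)
θ=50°: |BD| = 8.8481
θ=50°: circle(B,4.00) ∩ circle(D,6.00): a=3.2939, h=2.2695
θ=50°:   candidates: C₊=(4.9226,3.1969) cross=20.081; C₋=(4.1367,-1.2735) cross=-20.081
θ=50°:   branch - wants cross < 0 → take C=(4.1367,-1.2735) (cross=-20.081)
θ=50°: ex = (C−B)/|BC| = (0.7128,-0.7014); ey = (0.7014,0.7128)
θ=50°: P = B + -2.06·ex + 0.91·ey = (0.4555,3.6256)

θ=1°: 1.25 2.16
θ=50°: 0.46 3.63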